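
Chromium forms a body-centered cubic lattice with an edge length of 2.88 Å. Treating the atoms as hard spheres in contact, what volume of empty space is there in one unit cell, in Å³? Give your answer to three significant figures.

7.64 Å³

In a BCC lattice atoms touch along the body diagonal, so √3·a = 4r, so r = 0.4330a = 1.247 Å.
V_cell = a³ = 23.89 Å³; V_atoms = 2 × (4/3)πr³ = 16.25 Å³.
Empty space = 23.89 − 16.25 = 7.64 Å³.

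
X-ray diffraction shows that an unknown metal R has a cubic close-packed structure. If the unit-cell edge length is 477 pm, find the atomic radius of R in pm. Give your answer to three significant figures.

169 pm

In an FCC lattice, atoms touch along the face diagonal, so √2·a = 4r.
r = √2·a/4 = 1.4142 × 477 / 4 = 169 pm.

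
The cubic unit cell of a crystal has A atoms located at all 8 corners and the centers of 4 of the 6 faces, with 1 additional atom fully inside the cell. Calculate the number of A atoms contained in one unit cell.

Corner atoms are shared by 8 cells (1/8 each), face atoms by 2 (1/2 each), interior atoms are unshared.
Net atoms = 8 × 1/8 + 4 × 1/2 + 1 = 1 + 2 + 1 = 4.

4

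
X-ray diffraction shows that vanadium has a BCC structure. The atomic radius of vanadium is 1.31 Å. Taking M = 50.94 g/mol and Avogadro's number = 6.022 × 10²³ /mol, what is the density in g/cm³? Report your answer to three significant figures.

In a BCC lattice, atoms touch along the body diagonal, so √3·a = 4r, giving a = 3.025 Å = 3.025 × 10^-8 cm.
With Z = 2, ρ = Z·M/(N_A·a³) = 2 × 50.94 / (6.022 × 10²³ × 2.769 × 10^-23) = 6.110 g/cm³.

6.11 g/cm³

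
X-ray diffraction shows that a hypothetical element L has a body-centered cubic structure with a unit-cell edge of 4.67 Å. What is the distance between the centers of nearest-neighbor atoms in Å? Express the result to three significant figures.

In a BCC structure, atoms touch along the body diagonal, so √3·a = 4r; the nearest-neighbor distance equals 2r = 0.8660·a.
d = 0.8660 × 4.67 = 4.04 Å.

4.04 Å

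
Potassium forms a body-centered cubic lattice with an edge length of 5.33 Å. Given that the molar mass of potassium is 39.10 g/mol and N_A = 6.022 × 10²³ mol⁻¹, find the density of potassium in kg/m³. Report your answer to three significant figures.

A BCC unit cell contains Z = 2 atoms.
Cell volume: a³ = (5.33 Å)³ = (5.330 × 10^-8 cm)³ = 1.514 × 10^-22 cm³.
ρ = Z·M/(N_A·a³) = 2 × 39.10 / (6.022 × 10²³ × 1.514 × 10^-22) = 0.8576 g/cm³ = 858 kg/m³.

858 kg/m³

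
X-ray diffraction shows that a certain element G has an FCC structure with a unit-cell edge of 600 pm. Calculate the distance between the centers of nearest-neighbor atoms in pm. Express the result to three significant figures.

424 pm

In an FCC structure, atoms touch along the face diagonal, so √2·a = 4r; the nearest-neighbor distance equals 2r = 0.7071·a.
d = 0.7071 × 600 = 424 pm.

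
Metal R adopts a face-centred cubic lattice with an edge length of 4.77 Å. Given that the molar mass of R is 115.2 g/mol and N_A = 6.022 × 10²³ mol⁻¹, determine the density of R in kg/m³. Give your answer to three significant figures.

7050 kg/m³

An FCC unit cell contains Z = 4 atoms.
Cell volume: a³ = (4.77 Å)³ = (4.770 × 10^-8 cm)³ = 1.085 × 10^-22 cm³.
ρ = Z·M/(N_A·a³) = 4 × 115.2 / (6.022 × 10²³ × 1.085 × 10^-22) = 7.050 g/cm³ = 7050 kg/m³.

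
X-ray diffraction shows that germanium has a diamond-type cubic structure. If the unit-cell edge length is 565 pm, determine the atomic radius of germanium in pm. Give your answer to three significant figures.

In a diamond cubic lattice, nearest neighbors lie along the body diagonal with √3·a = 8r.
r = √3·a/8 = 1.7321 × 565 / 8 = 122 pm.

122 pm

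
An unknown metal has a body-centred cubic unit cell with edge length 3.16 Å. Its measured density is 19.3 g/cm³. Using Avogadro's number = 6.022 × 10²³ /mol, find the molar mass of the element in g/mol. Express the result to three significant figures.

A BCC cell has Z = 2 atoms; a = 3.160 × 10^-8 cm.
M = ρ·N_A·a³/Z = 19.3 × 6.022 × 10²³ × 3.155 × 10^-23 / 2 = 183 g/mol.

183 g/mol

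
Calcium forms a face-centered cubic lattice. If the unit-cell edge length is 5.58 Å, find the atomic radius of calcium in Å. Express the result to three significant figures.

In an FCC lattice, atoms touch along the face diagonal, so √2·a = 4r.
r = √2·a/4 = 1.4142 × 5.58 / 4 = 1.97 Å.

1.97 Å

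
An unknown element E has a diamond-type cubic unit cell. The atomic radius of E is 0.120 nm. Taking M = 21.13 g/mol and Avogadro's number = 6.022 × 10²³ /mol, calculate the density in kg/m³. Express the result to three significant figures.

In a diamond cubic lattice, nearest neighbors lie along the body diagonal with √3·a = 8r, giving a = 0.5543 nm = 5.543 × 10^-8 cm.
With Z = 8, ρ = Z·M/(N_A·a³) = 8 × 21.13 / (6.022 × 10²³ × 1.703 × 10^-22) = 1.649 g/cm³ = 1650 kg/m³.

1650 kg/m³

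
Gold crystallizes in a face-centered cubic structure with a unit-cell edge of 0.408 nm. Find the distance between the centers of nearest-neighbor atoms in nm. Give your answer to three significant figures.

0.288 nm

In an FCC structure, atoms touch along the face diagonal, so √2·a = 4r; the nearest-neighbor distance equals 2r = 0.7071·a.
d = 0.7071 × 0.408 = 0.288 nm.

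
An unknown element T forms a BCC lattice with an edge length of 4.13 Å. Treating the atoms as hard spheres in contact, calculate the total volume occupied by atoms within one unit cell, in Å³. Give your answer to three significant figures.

47.9 Å³

In a BCC lattice atoms touch along the body diagonal, so √3·a = 4r, so r = 0.4330a = 1.788 Å.
V_atoms = Z × (4/3)πr³ = 2 × (4/3)π × (1.788)³ = 47.9 Å³.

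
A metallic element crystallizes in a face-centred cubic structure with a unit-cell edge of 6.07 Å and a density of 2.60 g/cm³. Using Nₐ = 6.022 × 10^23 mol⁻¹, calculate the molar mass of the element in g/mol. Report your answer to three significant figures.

87.5 g/mol

An FCC cell has Z = 4 atoms; a = 6.070 × 10^-8 cm.
M = ρ·N_A·a³/Z = 2.60 × 6.022 × 10²³ × 2.236 × 10^-22 / 4 = 87.5 g/mol.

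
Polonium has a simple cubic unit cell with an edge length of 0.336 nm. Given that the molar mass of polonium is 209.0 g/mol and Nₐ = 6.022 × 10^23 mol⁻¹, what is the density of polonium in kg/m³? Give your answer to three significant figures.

A simple cubic unit cell contains Z = 1 atom.
Cell volume: a³ = (0.336 nm)³ = (3.360 × 10^-8 cm)³ = 3.793 × 10^-23 cm³.
ρ = Z·M/(N_A·a³) = 1 × 209.0 / (6.022 × 10²³ × 3.793 × 10^-23) = 9.149 g/cm³ = 9150 kg/m³.

9150 kg/m³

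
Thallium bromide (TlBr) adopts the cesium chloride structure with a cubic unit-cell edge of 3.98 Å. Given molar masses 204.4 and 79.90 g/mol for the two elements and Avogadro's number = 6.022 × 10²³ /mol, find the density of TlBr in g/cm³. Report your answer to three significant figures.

The cesium chloride structure contains Z = 1 formula unit per cell; M(TlBr) = 204.4 + 79.90 = 284.3 g/mol.
a³ = (3.980 × 10^-8 cm)³ = 6.304 × 10^-23 cm³.
ρ = 1 × 284.3 / (6.022 × 10²³ × 6.304 × 10^-23) = 7.488 g/cm³.

7.49 g/cm³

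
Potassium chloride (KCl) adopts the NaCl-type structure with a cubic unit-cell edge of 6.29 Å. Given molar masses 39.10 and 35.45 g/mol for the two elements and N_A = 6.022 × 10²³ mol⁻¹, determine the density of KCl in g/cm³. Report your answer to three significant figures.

1.99 g/cm³

The NaCl-type structure contains Z = 4 formula units per cell; M(KCl) = 39.10 + 35.45 = 74.55 g/mol.
a³ = (6.290 × 10^-8 cm)³ = 2.489 × 10^-22 cm³.
ρ = 4 × 74.55 / (6.022 × 10²³ × 2.489 × 10^-22) = 1.990 g/cm³.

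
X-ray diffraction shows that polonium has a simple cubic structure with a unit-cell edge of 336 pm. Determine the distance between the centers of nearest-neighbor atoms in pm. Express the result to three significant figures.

336 pm

In a simple cubic structure, atoms touch along the cell edge, so a = 2r; the nearest-neighbor distance equals 2r = 1.000·a.
d = 1.000 × 336 = 336 pm.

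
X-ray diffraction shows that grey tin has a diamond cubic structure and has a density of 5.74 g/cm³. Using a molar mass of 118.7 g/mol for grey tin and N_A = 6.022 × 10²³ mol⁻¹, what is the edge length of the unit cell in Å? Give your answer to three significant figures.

With Z = 8 atoms per diamond cubic cell, a³ = Z·M/(N_A·ρ) = 8 × 118.7 / (6.022 × 10²³ × 5.740 g/cm³) = 2.747 × 10^-22 cm³.
a = (2.747 × 10^-22)^(1/3) = 6.501 × 10^-8 cm = 6.50 Å.

6.50 Å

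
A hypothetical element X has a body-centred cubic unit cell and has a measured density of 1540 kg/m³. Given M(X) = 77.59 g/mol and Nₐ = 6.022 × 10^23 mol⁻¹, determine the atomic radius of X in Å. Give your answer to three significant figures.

For a BCC cell (Z = 2), a³ = Z·M/(N_A·ρ) = 2 × 77.59 / (6.022 × 10²³ × 1.540) = 1.673 × 10^-22 cm³, so a = 5.511 × 10^-8 cm = 5.511 Å.
Atoms touch along the body diagonal, so √3·a = 4r, so r = 0.4330 × a = 2.39 Å.

2.39 Å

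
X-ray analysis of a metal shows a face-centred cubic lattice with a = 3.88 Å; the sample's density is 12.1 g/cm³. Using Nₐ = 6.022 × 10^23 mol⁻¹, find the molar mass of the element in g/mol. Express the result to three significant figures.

106 g/mol

An FCC cell has Z = 4 atoms; a = 3.880 × 10^-8 cm.
M = ρ·N_A·a³/Z = 12.1 × 6.022 × 10²³ × 5.841 × 10^-23 / 4 = 106 g/mol.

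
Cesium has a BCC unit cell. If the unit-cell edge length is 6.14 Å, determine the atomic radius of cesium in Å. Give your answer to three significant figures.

In a BCC lattice, atoms touch along the body diagonal, so √3·a = 4r.
r = √3·a/4 = 1.7321 × 6.14 / 4 = 2.66 Å.

2.66 Å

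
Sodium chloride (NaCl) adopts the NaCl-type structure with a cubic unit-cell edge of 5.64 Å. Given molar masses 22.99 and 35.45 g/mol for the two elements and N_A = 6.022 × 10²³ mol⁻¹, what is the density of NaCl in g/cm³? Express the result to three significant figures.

2.16 g/cm³

The NaCl-type structure contains Z = 4 formula units per cell; M(NaCl) = 22.99 + 35.45 = 58.44 g/mol.
a³ = (5.640 × 10^-8 cm)³ = 1.794 × 10^-22 cm³.
ρ = 4 × 58.44 / (6.022 × 10²³ × 1.794 × 10^-22) = 2.164 g/cm³.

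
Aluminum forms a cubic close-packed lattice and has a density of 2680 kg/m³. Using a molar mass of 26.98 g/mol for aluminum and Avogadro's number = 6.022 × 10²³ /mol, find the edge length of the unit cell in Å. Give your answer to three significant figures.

4.06 Å

With Z = 4 atoms per FCC cell, a³ = Z·M/(N_A·ρ) = 4 × 26.98 / (6.022 × 10²³ × 2.680 g/cm³) = 6.687 × 10^-23 cm³.
a = (6.687 × 10^-23)^(1/3) = 4.059 × 10^-8 cm = 4.06 Å.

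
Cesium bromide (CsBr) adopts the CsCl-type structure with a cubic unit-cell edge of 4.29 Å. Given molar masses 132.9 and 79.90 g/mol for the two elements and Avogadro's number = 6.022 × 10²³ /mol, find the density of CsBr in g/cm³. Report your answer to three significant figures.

The CsCl-type structure contains Z = 1 formula unit per cell; M(CsBr) = 132.9 + 79.90 = 212.8 g/mol.
a³ = (4.290 × 10^-8 cm)³ = 7.895 × 10^-23 cm³.
ρ = 1 × 212.8 / (6.022 × 10²³ × 7.895 × 10^-23) = 4.476 g/cm³.

4.48 g/cm³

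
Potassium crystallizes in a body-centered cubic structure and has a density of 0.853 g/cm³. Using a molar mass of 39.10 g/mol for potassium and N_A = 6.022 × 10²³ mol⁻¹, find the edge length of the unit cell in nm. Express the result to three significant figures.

0.534 nm

With Z = 2 atoms per BCC cell, a³ = Z·M/(N_A·ρ) = 2 × 39.10 / (6.022 × 10²³ × 0.8530 g/cm³) = 1.522 × 10^-22 cm³.
a = (1.522 × 10^-22)^(1/3) = 5.340 × 10^-8 cm = 0.534 nm.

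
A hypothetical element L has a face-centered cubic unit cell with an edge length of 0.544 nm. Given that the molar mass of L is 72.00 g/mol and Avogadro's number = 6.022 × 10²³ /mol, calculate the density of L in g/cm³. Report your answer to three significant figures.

An FCC unit cell contains Z = 4 atoms.
Cell volume: a³ = (0.544 nm)³ = (5.440 × 10^-8 cm)³ = 1.610 × 10^-22 cm³.
ρ = Z·M/(N_A·a³) = 4 × 72.00 / (6.022 × 10²³ × 1.610 × 10^-22) = 2.971 g/cm³.

2.97 g/cm³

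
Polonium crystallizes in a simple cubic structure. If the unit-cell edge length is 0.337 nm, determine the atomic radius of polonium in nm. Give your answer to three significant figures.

In a simple cubic lattice, atoms touch along the cell edge, so a = 2r.
r = a/2 = 0.337/2 = 0.169 nm.

0.169 nm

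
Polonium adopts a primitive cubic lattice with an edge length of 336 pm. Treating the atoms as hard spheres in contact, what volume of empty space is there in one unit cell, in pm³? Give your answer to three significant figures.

In a simple cubic lattice atoms touch along the cell edge, so a = 2r, so r = 0.5000a = 168.0 pm.
V_cell = a³ = 3.793 × 10^7 pm³; V_atoms = 1 × (4/3)πr³ = 1.986 × 10^7 pm³.
Empty space = 3.793 × 10^7 − 1.986 × 10^7 = 1.81 × 10^7 pm³.

1.81 × 10^7 pm³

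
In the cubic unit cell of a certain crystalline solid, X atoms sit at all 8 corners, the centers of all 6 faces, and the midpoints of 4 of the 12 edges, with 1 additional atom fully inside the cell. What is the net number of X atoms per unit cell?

6

Corner atoms are shared by 8 cells (1/8 each), face atoms by 2 (1/2 each), edge atoms by 4 (1/4 each), interior atoms are unshared.
Net atoms = 8 × 1/8 + 6 × 1/2 + 4 × 1/4 + 1 = 1 + 3 + 1 + 1 = 6.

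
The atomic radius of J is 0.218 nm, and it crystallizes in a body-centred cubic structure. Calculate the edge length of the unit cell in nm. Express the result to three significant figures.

0.503 nm

In a BCC lattice, atoms touch along the body diagonal, so √3·a = 4r.
a = 4r/√3 = 4 × 0.218 / 1.7321 = 0.503 nm.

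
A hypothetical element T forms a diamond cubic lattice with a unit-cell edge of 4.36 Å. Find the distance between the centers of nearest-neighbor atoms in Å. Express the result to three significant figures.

In a diamond cubic structure, nearest neighbors lie along the body diagonal with √3·a = 8r; the nearest-neighbor distance equals 2r = 0.4330·a.
d = 0.4330 × 4.36 = 1.89 Å.

1.89 Å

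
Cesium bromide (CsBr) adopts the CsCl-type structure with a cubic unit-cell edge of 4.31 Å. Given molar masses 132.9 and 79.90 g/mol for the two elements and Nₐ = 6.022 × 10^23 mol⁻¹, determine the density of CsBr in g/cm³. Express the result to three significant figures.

The CsCl-type structure contains Z = 1 formula unit per cell; M(CsBr) = 132.9 + 79.90 = 212.8 g/mol.
a³ = (4.310 × 10^-8 cm)³ = 8.006 × 10^-23 cm³.
ρ = 1 × 212.8 / (6.022 × 10²³ × 8.006 × 10^-23) = 4.414 g/cm³.

4.41 g/cm³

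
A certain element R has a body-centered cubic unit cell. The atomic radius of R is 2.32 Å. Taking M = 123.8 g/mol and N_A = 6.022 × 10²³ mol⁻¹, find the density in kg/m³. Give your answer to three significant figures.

In a BCC lattice, atoms touch along the body diagonal, so √3·a = 4r, giving a = 5.358 Å = 5.358 × 10^-8 cm.
With Z = 2, ρ = Z·M/(N_A·a³) = 2 × 123.8 / (6.022 × 10²³ × 1.538 × 10^-22) = 2.673 g/cm³ = 2670 kg/m³.

2670 kg/m³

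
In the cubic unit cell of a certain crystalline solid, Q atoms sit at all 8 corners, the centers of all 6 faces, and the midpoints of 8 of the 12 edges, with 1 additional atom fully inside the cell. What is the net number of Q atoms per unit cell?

7

Corner atoms are shared by 8 cells (1/8 each), face atoms by 2 (1/2 each), edge atoms by 4 (1/4 each), interior atoms are unshared.
Net atoms = 8 × 1/8 + 6 × 1/2 + 8 × 1/4 + 1 = 1 + 3 + 2 + 1 = 7.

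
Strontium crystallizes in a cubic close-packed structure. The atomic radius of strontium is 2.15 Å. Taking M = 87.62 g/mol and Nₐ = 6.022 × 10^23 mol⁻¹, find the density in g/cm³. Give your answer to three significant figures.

2.59 g/cm³

In an FCC lattice, atoms touch along the face diagonal, so √2·a = 4r, giving a = 6.081 Å = 6.081 × 10^-8 cm.
With Z = 4, ρ = Z·M/(N_A·a³) = 4 × 87.62 / (6.022 × 10²³ × 2.249 × 10^-22) = 2.588 g/cm³.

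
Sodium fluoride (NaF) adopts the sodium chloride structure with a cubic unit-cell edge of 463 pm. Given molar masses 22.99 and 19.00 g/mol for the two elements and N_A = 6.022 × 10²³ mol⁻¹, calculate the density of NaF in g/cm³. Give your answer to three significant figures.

2.81 g/cm³

The sodium chloride structure contains Z = 4 formula units per cell; M(NaF) = 22.99 + 19.00 = 41.99 g/mol.
a³ = (4.630 × 10^-8 cm)³ = 9.925 × 10^-23 cm³.
ρ = 4 × 41.99 / (6.022 × 10²³ × 9.925 × 10^-23) = 2.810 g/cm³.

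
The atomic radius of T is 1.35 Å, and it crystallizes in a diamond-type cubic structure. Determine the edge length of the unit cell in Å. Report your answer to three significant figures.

6.24 Å

In a diamond cubic lattice, nearest neighbors lie along the body diagonal with √3·a = 8r.
a = 8r/√3 = 8 × 1.35 / 1.7321 = 6.24 Å.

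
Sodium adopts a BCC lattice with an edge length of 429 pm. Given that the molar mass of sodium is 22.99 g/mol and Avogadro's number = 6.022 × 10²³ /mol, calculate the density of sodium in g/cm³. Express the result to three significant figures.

A BCC unit cell contains Z = 2 atoms.
Cell volume: a³ = (429 pm)³ = (4.290 × 10^-8 cm)³ = 7.895 × 10^-23 cm³.
ρ = Z·M/(N_A·a³) = 2 × 22.99 / (6.022 × 10²³ × 7.895 × 10^-23) = 0.9671 g/cm³.

0.967 g/cm³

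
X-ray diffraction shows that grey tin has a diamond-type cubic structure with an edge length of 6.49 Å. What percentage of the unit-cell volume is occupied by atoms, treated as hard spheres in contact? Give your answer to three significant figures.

34.0%

In a diamond cubic lattice nearest neighbors lie along the body diagonal with √3·a = 8r, so r = 0.2165a = 1.405 Å.
Packing fraction = Z·(4/3)πr³ / a³ = 8 × (4/3)π × (1.405)³ / (6.49)³ = 0.3401 = 34.0%.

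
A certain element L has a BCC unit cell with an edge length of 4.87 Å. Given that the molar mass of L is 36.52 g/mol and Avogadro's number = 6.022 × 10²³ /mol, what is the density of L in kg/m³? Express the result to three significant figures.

1050 kg/m³

A BCC unit cell contains Z = 2 atoms.
Cell volume: a³ = (4.87 Å)³ = (4.870 × 10^-8 cm)³ = 1.155 × 10^-22 cm³.
ρ = Z·M/(N_A·a³) = 2 × 36.52 / (6.022 × 10²³ × 1.155 × 10^-22) = 1.050 g/cm³ = 1050 kg/m³.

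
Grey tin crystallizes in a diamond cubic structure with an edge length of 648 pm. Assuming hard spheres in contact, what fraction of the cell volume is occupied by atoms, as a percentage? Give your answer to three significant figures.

34.0%

In a diamond cubic lattice nearest neighbors lie along the body diagonal with √3·a = 8r, so r = 0.2165a = 140.3 pm.
Packing fraction = Z·(4/3)πr³ / a³ = 8 × (4/3)π × (140.3)³ / (648)³ = 0.3401 = 34.0%.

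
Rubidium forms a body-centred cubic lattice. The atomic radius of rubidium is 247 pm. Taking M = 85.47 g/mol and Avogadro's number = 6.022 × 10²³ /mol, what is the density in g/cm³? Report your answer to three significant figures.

In a BCC lattice, atoms touch along the body diagonal, so √3·a = 4r, giving a = 570.4 pm = 5.704 × 10^-8 cm.
With Z = 2, ρ = Z·M/(N_A·a³) = 2 × 85.47 / (6.022 × 10²³ × 1.856 × 10^-22) = 1.529 g/cm³.

1.53 g/cm³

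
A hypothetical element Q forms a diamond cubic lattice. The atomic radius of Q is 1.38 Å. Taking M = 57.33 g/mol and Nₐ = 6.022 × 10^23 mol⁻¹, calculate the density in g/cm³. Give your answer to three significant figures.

In a diamond cubic lattice, nearest neighbors lie along the body diagonal with √3·a = 8r, giving a = 6.374 Å = 6.374 × 10^-8 cm.
With Z = 8, ρ = Z·M/(N_A·a³) = 8 × 57.33 / (6.022 × 10²³ × 2.590 × 10^-22) = 2.941 g/cm³.

2.94 g/cm³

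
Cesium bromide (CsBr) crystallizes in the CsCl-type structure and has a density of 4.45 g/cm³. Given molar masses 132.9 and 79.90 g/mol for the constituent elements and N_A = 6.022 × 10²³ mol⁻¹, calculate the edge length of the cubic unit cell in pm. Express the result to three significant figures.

M(CsBr) = 212.8 g/mol; Z = 1 formula unit per cell.
a³ = Z·M/(N_A·ρ) = 1 × 212.8 / (6.022 × 10²³ × 4.45) = 7.941 × 10^-23 cm³, so a = 4.298 × 10^-8 cm = 430 pm.

430 pm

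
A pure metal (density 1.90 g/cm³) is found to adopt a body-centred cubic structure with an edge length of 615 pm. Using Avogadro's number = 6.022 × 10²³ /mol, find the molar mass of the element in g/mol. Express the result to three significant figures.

A BCC cell has Z = 2 atoms; a = 6.150 × 10^-8 cm.
M = ρ·N_A·a³/Z = 1.90 × 6.022 × 10²³ × 2.326 × 10^-22 / 2 = 133 g/mol.

133 g/mol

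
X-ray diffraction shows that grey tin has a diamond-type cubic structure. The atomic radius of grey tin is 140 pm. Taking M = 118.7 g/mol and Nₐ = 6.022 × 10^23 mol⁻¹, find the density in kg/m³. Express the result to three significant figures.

In a diamond cubic lattice, nearest neighbors lie along the body diagonal with √3·a = 8r, giving a = 646.6 pm = 6.466 × 10^-8 cm.
With Z = 8, ρ = Z·M/(N_A·a³) = 8 × 118.7 / (6.022 × 10²³ × 2.704 × 10^-22) = 5.832 g/cm³ = 5830 kg/m³.

5830 kg/m³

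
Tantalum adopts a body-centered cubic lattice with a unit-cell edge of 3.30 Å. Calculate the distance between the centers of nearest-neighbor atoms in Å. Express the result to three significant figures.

2.86 Å

In a BCC structure, atoms touch along the body diagonal, so √3·a = 4r; the nearest-neighbor distance equals 2r = 0.8660·a.
d = 0.8660 × 3.30 = 2.86 Å.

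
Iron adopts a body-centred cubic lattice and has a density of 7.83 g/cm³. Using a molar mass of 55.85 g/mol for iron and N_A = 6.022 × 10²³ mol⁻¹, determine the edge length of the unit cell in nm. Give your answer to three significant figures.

0.287 nm

With Z = 2 atoms per BCC cell, a³ = Z·M/(N_A·ρ) = 2 × 55.85 / (6.022 × 10²³ × 7.830 g/cm³) = 2.369 × 10^-23 cm³.
a = (2.369 × 10^-23)^(1/3) = 2.872 × 10^-8 cm = 0.287 nm.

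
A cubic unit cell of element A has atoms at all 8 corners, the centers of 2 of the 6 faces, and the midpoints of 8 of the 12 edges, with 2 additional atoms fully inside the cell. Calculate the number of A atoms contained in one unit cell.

6

Corner atoms are shared by 8 cells (1/8 each), face atoms by 2 (1/2 each), edge atoms by 4 (1/4 each), interior atoms are unshared.
Net atoms = 8 × 1/8 + 2 × 1/2 + 8 × 1/4 + 2 = 1 + 1 + 2 + 2 = 6.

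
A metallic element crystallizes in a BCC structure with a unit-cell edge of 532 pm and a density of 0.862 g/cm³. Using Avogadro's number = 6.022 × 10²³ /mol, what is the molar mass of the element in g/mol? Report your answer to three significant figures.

39.1 g/mol

A BCC cell has Z = 2 atoms; a = 5.320 × 10^-8 cm.
M = ρ·N_A·a³/Z = 0.862 × 6.022 × 10²³ × 1.506 × 10^-22 / 2 = 39.1 g/mol.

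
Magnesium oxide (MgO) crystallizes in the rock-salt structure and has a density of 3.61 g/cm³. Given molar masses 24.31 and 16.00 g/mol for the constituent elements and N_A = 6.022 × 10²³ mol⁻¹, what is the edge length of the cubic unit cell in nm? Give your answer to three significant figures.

M(MgO) = 40.31 g/mol; Z = 4 formula units per cell.
a³ = Z·M/(N_A·ρ) = 4 × 40.31 / (6.022 × 10²³ × 3.61) = 7.417 × 10^-23 cm³, so a = 4.202 × 10^-8 cm = 0.420 nm.

0.420 nm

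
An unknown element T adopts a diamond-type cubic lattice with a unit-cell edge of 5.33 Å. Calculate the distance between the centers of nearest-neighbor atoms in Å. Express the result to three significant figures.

2.31 Å

In a diamond cubic structure, nearest neighbors lie along the body diagonal with √3·a = 8r; the nearest-neighbor distance equals 2r = 0.4330·a.
d = 0.4330 × 5.33 = 2.31 Å.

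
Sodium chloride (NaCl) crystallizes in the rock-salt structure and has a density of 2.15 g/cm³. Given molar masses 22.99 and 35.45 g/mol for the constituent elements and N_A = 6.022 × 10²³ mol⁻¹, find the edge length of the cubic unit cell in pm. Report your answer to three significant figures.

M(NaCl) = 58.44 g/mol; Z = 4 formula units per cell.
a³ = Z·M/(N_A·ρ) = 4 × 58.44 / (6.022 × 10²³ × 2.15) = 1.805 × 10^-22 cm³, so a = 5.652 × 10^-8 cm = 565 pm.

565 pm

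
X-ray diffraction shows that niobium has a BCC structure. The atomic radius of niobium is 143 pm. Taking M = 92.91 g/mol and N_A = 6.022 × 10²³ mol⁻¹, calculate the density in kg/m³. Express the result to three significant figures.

In a BCC lattice, atoms touch along the body diagonal, so √3·a = 4r, giving a = 330.2 pm = 3.302 × 10^-8 cm.
With Z = 2, ρ = Z·M/(N_A·a³) = 2 × 92.91 / (6.022 × 10²³ × 3.602 × 10^-23) = 8.567 g/cm³ = 8570 kg/m³.

8570 kg/m³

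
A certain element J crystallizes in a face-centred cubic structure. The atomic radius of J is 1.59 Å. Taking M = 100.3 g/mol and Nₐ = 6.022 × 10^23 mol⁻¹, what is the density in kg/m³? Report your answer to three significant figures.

In an FCC lattice, atoms touch along the face diagonal, so √2·a = 4r, giving a = 4.497 Å = 4.497 × 10^-8 cm.
With Z = 4, ρ = Z·M/(N_A·a³) = 4 × 100.3 / (6.022 × 10²³ × 9.095 × 10^-23) = 7.325 g/cm³ = 7320 kg/m³.

7320 kg/m³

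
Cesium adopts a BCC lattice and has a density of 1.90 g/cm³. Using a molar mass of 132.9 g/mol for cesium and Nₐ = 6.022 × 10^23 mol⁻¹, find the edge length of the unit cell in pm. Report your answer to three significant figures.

With Z = 2 atoms per BCC cell, a³ = Z·M/(N_A·ρ) = 2 × 132.9 / (6.022 × 10²³ × 1.900 g/cm³) = 2.323 × 10^-22 cm³.
a = (2.323 × 10^-22)^(1/3) = 6.147 × 10^-8 cm = 615 pm.

615 pm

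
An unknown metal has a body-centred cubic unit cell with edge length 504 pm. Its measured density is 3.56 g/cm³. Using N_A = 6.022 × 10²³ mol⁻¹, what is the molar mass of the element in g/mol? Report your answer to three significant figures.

A BCC cell has Z = 2 atoms; a = 5.040 × 10^-8 cm.
M = ρ·N_A·a³/Z = 3.56 × 6.022 × 10²³ × 1.280 × 10^-22 / 2 = 137 g/mol.

137 g/mol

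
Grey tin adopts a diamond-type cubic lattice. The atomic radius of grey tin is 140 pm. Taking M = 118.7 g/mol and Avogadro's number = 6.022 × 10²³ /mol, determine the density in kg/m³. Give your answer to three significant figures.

5830 kg/m³

In a diamond cubic lattice, nearest neighbors lie along the body diagonal with √3·a = 8r, giving a = 646.6 pm = 6.466 × 10^-8 cm.
With Z = 8, ρ = Z·M/(N_A·a³) = 8 × 118.7 / (6.022 × 10²³ × 2.704 × 10^-22) = 5.832 g/cm³ = 5830 kg/m³.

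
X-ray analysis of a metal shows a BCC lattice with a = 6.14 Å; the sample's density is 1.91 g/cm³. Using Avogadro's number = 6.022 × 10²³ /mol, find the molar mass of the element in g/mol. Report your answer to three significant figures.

133 g/mol

A BCC cell has Z = 2 atoms; a = 6.140 × 10^-8 cm.
M = ρ·N_A·a³/Z = 1.91 × 6.022 × 10²³ × 2.315 × 10^-22 / 2 = 133 g/mol.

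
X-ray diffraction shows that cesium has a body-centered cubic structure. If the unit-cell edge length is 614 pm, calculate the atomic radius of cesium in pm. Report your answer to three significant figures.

266 pm

In a BCC lattice, atoms touch along the body diagonal, so √3·a = 4r.
r = √3·a/4 = 1.7321 × 614 / 4 = 266 pm.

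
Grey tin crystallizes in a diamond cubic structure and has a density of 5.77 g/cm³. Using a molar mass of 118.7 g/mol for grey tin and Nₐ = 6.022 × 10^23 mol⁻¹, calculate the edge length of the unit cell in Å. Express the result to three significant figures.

With Z = 8 atoms per diamond cubic cell, a³ = Z·M/(N_A·ρ) = 8 × 118.7 / (6.022 × 10²³ × 5.770 g/cm³) = 2.733 × 10^-22 cm³.
a = (2.733 × 10^-22)^(1/3) = 6.489 × 10^-8 cm = 6.49 Å.

6.49 Å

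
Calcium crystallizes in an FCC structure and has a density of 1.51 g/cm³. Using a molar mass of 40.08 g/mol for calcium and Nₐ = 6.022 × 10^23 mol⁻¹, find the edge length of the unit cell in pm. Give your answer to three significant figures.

561 pm

With Z = 4 atoms per FCC cell, a³ = Z·M/(N_A·ρ) = 4 × 40.08 / (6.022 × 10²³ × 1.510 g/cm³) = 1.763 × 10^-22 cm³.
a = (1.763 × 10^-22)^(1/3) = 5.607 × 10^-8 cm = 561 pm.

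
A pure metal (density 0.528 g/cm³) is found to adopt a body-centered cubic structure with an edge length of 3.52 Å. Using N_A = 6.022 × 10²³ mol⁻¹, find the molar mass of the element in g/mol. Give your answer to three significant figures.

6.93 g/mol

A BCC cell has Z = 2 atoms; a = 3.520 × 10^-8 cm.
M = ρ·N_A·a³/Z = 0.528 × 6.022 × 10²³ × 4.361 × 10^-23 / 2 = 6.93 g/mol.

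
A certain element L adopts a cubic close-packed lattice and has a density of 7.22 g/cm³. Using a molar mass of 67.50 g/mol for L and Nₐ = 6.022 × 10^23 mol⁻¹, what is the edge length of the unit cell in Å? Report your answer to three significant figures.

With Z = 4 atoms per FCC cell, a³ = Z·M/(N_A·ρ) = 4 × 67.50 / (6.022 × 10²³ × 7.220 g/cm³) = 6.210 × 10^-23 cm³.
a = (6.210 × 10^-23)^(1/3) = 3.960 × 10^-8 cm = 3.96 Å.

3.96 Å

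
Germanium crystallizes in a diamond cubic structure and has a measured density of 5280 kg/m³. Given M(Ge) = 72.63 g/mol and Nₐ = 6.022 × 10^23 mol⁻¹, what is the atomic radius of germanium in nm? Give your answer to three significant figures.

For a diamond cubic cell (Z = 8), a³ = Z·M/(N_A·ρ) = 8 × 72.63 / (6.022 × 10²³ × 5.280) = 1.827 × 10^-22 cm³, so a = 5.675 × 10^-8 cm = 0.5675 nm.
Nearest neighbors lie along the body diagonal with √3·a = 8r, so r = 0.2165 × a = 0.123 nm.

0.123 nm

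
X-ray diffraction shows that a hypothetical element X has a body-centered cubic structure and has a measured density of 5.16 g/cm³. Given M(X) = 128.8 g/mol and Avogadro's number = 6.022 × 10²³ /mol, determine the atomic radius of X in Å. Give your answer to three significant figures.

For a BCC cell (Z = 2), a³ = Z·M/(N_A·ρ) = 2 × 128.8 / (6.022 × 10²³ × 5.160) = 8.290 × 10^-23 cm³, so a = 4.360 × 10^-8 cm = 4.360 Å.
Atoms touch along the body diagonal, so √3·a = 4r, so r = 0.4330 × a = 1.89 Å.

1.89 Å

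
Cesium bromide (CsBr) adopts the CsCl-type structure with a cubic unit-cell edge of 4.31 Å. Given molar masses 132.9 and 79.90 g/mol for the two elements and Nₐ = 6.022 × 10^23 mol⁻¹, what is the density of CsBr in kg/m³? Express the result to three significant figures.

4410 kg/m³

The CsCl-type structure contains Z = 1 formula unit per cell; M(CsBr) = 132.9 + 79.90 = 212.8 g/mol.
a³ = (4.310 × 10^-8 cm)³ = 8.006 × 10^-23 cm³.
ρ = 1 × 212.8 / (6.022 × 10²³ × 8.006 × 10^-23) = 4.414 g/cm³ = 4410 kg/m³.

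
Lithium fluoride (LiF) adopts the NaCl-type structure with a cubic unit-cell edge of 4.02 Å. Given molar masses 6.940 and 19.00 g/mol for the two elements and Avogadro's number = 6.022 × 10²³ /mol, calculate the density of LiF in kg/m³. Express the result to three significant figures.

2650 kg/m³

The NaCl-type structure contains Z = 4 formula units per cell; M(LiF) = 6.940 + 19.00 = 25.94 g/mol.
a³ = (4.020 × 10^-8 cm)³ = 6.496 × 10^-23 cm³.
ρ = 4 × 25.94 / (6.022 × 10²³ × 6.496 × 10^-23) = 2.652 g/cm³ = 2650 kg/m³.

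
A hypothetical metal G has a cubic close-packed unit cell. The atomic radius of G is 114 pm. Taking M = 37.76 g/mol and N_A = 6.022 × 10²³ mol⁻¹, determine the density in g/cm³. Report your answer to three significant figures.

In an FCC lattice, atoms touch along the face diagonal, so √2·a = 4r, giving a = 322.4 pm = 3.224 × 10^-8 cm.
With Z = 4, ρ = Z·M/(N_A·a³) = 4 × 37.76 / (6.022 × 10²³ × 3.352 × 10^-23) = 7.482 g/cm³.

7.48 g/cm³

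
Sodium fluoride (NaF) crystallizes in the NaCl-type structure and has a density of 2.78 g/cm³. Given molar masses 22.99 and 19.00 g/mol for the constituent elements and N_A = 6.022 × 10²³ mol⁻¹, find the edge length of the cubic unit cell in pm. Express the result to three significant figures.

M(NaF) = 41.99 g/mol; Z = 4 formula units per cell.
a³ = Z·M/(N_A·ρ) = 4 × 41.99 / (6.022 × 10²³ × 2.78) = 1.003 × 10^-22 cm³, so a = 4.647 × 10^-8 cm = 465 pm.

465 pm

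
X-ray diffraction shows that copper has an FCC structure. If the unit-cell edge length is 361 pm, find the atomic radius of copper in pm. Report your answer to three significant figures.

In an FCC lattice, atoms touch along the face diagonal, so √2·a = 4r.
r = √2·a/4 = 1.4142 × 361 / 4 = 128 pm.

128 pm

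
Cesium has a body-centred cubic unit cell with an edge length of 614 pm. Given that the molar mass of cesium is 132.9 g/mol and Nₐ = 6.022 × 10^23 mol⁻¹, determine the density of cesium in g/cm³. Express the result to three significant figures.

1.91 g/cm³

A BCC unit cell contains Z = 2 atoms.
Cell volume: a³ = (614 pm)³ = (6.140 × 10^-8 cm)³ = 2.315 × 10^-22 cm³.
ρ = Z·M/(N_A·a³) = 2 × 132.9 / (6.022 × 10²³ × 2.315 × 10^-22) = 1.907 g/cm³.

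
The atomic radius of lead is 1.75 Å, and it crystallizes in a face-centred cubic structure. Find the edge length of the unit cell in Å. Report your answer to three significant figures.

In an FCC lattice, atoms touch along the face diagonal, so √2·a = 4r.
a = 4r/√2 = 4 × 1.75 / 1.4142 = 4.95 Å.

4.95 Å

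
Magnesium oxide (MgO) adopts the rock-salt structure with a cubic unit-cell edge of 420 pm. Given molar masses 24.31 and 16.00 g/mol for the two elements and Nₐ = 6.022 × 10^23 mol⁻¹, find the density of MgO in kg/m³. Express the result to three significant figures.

The rock-salt structure contains Z = 4 formula units per cell; M(MgO) = 24.31 + 16.00 = 40.31 g/mol.
a³ = (4.200 × 10^-8 cm)³ = 7.409 × 10^-23 cm³.
ρ = 4 × 40.31 / (6.022 × 10²³ × 7.409 × 10^-23) = 3.614 g/cm³ = 3610 kg/m³.

3610 kg/m³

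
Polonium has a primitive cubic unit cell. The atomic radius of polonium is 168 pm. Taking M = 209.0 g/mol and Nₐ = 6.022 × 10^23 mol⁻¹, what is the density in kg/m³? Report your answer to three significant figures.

9150 kg/m³

In a simple cubic lattice, atoms touch along the cell edge, so a = 2r, giving a = 336.0 pm = 3.360 × 10^-8 cm.
With Z = 1, ρ = Z·M/(N_A·a³) = 1 × 209.0 / (6.022 × 10²³ × 3.793 × 10^-23) = 9.149 g/cm³ = 9150 kg/m³.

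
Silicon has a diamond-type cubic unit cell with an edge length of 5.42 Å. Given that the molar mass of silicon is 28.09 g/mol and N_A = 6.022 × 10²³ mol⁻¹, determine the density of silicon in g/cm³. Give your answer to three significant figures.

2.34 g/cm³

A diamond cubic unit cell contains Z = 8 atoms.
Cell volume: a³ = (5.42 Å)³ = (5.420 × 10^-8 cm)³ = 1.592 × 10^-22 cm³.
ρ = Z·M/(N_A·a³) = 8 × 28.09 / (6.022 × 10²³ × 1.592 × 10^-22) = 2.344 g/cm³.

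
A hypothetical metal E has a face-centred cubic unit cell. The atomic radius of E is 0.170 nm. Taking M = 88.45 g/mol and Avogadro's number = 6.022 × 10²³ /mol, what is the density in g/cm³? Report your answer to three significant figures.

5.28 g/cm³

In an FCC lattice, atoms touch along the face diagonal, so √2·a = 4r, giving a = 0.4808 nm = 4.808 × 10^-8 cm.
With Z = 4, ρ = Z·M/(N_A·a³) = 4 × 88.45 / (6.022 × 10²³ × 1.112 × 10^-22) = 5.285 g/cm³.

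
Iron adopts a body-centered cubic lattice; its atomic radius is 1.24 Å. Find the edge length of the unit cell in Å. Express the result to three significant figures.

In a BCC lattice, atoms touch along the body diagonal, so √3·a = 4r.
a = 4r/√3 = 4 × 1.24 / 1.7321 = 2.86 Å.

2.86 Å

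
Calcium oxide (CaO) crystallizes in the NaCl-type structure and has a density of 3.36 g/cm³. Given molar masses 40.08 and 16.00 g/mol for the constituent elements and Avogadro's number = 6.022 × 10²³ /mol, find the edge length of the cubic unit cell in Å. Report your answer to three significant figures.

4.80 Å

M(CaO) = 56.08 g/mol; Z = 4 formula units per cell.
a³ = Z·M/(N_A·ρ) = 4 × 56.08 / (6.022 × 10²³ × 3.36) = 1.109 × 10^-22 cm³, so a = 4.804 × 10^-8 cm = 4.80 Å.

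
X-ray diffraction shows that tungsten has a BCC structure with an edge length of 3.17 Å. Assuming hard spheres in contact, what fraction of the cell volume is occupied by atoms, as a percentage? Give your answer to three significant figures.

68.0%

In a BCC lattice atoms touch along the body diagonal, so √3·a = 4r, so r = 0.4330a = 1.373 Å.
Packing fraction = Z·(4/3)πr³ / a³ = 2 × (4/3)π × (1.373)³ / (3.17)³ = 0.6802 = 68.0%.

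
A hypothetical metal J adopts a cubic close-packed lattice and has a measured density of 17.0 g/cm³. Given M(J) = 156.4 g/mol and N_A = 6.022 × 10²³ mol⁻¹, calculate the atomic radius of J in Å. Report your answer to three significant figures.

1.39 Å

For an FCC cell (Z = 4), a³ = Z·M/(N_A·ρ) = 4 × 156.4 / (6.022 × 10²³ × 17.00) = 6.111 × 10^-23 cm³, so a = 3.939 × 10^-8 cm = 3.939 Å.
Atoms touch along the face diagonal, so √2·a = 4r, so r = 0.3536 × a = 1.39 Å.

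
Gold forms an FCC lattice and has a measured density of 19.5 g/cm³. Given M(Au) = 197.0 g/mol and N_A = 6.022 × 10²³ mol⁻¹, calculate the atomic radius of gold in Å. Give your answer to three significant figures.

1.44 Å

For an FCC cell (Z = 4), a³ = Z·M/(N_A·ρ) = 4 × 197.0 / (6.022 × 10²³ × 19.50) = 6.710 × 10^-23 cm³, so a = 4.064 × 10^-8 cm = 4.064 Å.
Atoms touch along the face diagonal, so √2·a = 4r, so r = 0.3536 × a = 1.44 Å.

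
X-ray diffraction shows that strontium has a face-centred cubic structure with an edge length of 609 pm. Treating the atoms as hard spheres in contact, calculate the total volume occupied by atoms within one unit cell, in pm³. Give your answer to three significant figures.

1.67 × 10^8 pm³

In an FCC lattice atoms touch along the face diagonal, so √2·a = 4r, so r = 0.3536a = 215.3 pm.
V_atoms = Z × (4/3)πr³ = 4 × (4/3)π × (215.3)³ = 1.67 × 10^8 pm³.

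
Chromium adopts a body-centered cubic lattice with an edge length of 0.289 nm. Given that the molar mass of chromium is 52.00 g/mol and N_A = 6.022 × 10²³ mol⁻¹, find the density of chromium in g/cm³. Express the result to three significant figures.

A BCC unit cell contains Z = 2 atoms.
Cell volume: a³ = (0.289 nm)³ = (2.890 × 10^-8 cm)³ = 2.414 × 10^-23 cm³.
ρ = Z·M/(N_A·a³) = 2 × 52.00 / (6.022 × 10²³ × 2.414 × 10^-23) = 7.155 g/cm³.

7.15 g/cm³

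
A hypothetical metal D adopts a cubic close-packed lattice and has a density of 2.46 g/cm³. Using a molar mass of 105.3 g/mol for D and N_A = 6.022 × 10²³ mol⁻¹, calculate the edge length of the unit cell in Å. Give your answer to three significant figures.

With Z = 4 atoms per FCC cell, a³ = Z·M/(N_A·ρ) = 4 × 105.3 / (6.022 × 10²³ × 2.460 g/cm³) = 2.843 × 10^-22 cm³.
a = (2.843 × 10^-22)^(1/3) = 6.576 × 10^-8 cm = 6.58 Å.

6.58 Å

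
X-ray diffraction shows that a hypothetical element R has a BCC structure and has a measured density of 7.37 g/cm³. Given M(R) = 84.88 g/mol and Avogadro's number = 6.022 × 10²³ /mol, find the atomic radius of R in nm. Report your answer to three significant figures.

0.146 nm

For a BCC cell (Z = 2), a³ = Z·M/(N_A·ρ) = 2 × 84.88 / (6.022 × 10²³ × 7.370) = 3.825 × 10^-23 cm³, so a = 3.369 × 10^-8 cm = 0.3369 nm.
Atoms touch along the body diagonal, so √3·a = 4r, so r = 0.4330 × a = 0.146 nm.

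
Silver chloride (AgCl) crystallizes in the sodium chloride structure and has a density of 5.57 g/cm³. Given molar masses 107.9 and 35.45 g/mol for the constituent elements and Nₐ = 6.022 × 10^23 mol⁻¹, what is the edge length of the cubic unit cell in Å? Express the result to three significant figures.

M(AgCl) = 143.35 g/mol; Z = 4 formula units per cell.
a³ = Z·M/(N_A·ρ) = 4 × 143.35 / (6.022 × 10²³ × 5.57) = 1.709 × 10^-22 cm³, so a = 5.550 × 10^-8 cm = 5.55 Å.

5.55 Å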